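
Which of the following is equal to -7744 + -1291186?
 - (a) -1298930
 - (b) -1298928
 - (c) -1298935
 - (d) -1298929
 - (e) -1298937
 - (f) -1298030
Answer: a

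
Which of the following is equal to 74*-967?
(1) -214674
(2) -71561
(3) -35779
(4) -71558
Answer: 4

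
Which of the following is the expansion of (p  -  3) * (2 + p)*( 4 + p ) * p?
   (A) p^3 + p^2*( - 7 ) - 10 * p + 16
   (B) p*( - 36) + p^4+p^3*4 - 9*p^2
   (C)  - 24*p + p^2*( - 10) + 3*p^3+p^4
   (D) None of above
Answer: C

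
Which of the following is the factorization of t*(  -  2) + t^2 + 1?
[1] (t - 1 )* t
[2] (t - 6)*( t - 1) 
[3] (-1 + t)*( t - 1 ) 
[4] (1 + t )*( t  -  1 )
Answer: 3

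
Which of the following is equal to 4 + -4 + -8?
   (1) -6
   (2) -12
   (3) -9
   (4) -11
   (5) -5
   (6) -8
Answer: 6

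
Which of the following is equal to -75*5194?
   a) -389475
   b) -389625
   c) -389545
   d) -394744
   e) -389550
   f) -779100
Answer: e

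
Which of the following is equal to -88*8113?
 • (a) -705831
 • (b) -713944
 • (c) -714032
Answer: b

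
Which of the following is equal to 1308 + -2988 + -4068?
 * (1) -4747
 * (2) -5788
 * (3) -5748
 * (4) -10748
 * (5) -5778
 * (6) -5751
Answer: 3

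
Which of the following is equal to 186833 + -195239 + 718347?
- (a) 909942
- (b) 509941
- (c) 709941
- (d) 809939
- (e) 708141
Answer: c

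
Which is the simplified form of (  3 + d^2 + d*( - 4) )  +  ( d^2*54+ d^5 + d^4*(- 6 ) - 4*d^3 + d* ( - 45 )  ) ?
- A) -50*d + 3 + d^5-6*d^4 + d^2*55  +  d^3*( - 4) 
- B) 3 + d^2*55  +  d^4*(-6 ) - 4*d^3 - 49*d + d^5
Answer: B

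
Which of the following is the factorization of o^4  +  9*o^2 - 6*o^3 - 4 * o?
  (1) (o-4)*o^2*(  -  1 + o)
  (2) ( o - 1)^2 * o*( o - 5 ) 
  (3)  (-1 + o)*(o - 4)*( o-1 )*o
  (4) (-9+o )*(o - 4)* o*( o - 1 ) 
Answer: 3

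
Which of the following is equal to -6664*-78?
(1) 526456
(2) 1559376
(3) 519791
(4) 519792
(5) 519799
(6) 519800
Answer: 4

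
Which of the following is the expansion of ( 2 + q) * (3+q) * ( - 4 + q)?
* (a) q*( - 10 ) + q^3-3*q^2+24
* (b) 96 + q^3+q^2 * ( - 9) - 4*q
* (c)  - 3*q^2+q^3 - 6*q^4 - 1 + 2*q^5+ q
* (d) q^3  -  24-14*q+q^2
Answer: d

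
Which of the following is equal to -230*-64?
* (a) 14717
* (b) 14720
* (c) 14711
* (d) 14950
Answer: b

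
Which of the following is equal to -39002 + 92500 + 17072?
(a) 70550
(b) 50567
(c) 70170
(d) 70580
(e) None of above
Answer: e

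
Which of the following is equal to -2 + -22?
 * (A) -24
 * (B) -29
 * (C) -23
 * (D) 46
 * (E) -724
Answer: A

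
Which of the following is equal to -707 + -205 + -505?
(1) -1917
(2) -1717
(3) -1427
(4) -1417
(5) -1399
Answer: 4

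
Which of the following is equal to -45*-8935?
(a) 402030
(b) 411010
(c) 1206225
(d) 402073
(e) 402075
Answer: e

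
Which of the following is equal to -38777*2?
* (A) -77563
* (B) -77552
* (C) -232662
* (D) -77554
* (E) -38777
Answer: D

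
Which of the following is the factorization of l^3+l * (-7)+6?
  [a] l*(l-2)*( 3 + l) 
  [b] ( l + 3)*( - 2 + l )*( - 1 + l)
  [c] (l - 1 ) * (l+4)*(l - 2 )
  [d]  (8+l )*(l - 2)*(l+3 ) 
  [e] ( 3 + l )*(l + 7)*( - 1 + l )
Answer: b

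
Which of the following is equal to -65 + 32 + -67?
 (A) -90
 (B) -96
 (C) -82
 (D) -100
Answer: D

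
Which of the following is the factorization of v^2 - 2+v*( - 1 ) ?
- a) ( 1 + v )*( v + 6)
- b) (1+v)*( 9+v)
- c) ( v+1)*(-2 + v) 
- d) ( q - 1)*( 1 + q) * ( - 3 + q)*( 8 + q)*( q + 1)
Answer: c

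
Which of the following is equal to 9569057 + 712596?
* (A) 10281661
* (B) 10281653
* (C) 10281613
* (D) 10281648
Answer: B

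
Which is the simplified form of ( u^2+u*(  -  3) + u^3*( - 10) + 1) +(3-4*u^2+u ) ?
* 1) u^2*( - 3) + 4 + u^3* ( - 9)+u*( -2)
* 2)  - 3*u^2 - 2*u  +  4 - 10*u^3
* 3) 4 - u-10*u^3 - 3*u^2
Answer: 2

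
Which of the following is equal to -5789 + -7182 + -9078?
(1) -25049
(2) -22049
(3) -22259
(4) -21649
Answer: 2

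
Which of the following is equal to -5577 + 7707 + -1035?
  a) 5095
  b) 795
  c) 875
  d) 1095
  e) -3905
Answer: d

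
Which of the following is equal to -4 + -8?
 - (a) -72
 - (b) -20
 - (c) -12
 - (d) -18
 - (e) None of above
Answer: c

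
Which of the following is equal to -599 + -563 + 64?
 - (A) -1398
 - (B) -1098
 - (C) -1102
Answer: B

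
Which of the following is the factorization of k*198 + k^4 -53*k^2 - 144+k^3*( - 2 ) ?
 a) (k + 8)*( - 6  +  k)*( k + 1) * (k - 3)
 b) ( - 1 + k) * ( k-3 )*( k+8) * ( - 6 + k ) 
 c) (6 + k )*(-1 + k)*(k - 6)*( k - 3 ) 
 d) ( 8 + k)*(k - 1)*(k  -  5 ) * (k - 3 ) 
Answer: b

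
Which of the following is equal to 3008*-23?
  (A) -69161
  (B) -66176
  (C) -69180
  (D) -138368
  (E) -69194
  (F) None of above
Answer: F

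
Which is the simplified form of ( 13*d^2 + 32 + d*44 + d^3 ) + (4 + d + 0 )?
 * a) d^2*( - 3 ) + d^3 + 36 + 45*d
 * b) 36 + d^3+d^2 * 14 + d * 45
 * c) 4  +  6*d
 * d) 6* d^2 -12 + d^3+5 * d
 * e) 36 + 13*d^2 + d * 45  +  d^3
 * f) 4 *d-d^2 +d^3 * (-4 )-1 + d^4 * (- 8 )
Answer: e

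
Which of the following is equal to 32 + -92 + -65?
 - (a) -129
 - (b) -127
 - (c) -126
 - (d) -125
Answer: d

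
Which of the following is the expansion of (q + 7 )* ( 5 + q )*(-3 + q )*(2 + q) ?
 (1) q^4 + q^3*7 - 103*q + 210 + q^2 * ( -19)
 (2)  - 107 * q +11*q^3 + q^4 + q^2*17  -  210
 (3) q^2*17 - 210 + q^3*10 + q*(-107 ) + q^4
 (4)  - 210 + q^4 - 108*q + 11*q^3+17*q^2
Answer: 2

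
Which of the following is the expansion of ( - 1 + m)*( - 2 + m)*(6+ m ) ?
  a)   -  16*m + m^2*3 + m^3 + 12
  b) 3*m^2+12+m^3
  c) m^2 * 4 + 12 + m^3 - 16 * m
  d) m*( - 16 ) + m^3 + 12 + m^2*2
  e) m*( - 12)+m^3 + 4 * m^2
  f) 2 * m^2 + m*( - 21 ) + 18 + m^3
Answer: a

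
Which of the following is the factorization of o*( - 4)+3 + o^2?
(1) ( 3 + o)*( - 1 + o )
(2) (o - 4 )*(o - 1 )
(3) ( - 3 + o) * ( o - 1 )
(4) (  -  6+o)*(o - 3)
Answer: 3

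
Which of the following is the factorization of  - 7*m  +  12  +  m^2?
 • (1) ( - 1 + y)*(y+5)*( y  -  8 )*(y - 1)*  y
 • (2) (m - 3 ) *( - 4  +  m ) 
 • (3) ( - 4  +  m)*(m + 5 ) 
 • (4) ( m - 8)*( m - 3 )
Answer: 2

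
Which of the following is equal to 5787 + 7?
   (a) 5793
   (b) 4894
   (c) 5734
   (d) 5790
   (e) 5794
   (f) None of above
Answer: e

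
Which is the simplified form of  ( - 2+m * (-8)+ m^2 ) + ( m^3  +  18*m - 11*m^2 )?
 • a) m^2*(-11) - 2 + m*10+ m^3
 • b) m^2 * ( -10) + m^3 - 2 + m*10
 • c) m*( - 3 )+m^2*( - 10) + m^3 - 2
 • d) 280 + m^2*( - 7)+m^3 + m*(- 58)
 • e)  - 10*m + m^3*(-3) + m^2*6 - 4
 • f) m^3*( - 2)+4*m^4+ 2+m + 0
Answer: b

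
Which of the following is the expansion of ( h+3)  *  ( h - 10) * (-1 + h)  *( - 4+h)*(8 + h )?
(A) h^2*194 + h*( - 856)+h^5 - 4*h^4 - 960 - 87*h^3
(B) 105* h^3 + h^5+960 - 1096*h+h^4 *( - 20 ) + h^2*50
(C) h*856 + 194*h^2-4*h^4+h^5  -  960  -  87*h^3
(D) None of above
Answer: C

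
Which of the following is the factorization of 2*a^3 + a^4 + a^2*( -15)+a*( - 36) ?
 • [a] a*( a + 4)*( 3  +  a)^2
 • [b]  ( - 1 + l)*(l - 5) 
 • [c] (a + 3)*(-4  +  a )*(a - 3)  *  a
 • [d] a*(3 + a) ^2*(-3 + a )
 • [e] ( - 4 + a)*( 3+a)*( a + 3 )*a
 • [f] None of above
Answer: e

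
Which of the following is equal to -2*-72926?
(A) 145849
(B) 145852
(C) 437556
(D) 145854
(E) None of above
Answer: B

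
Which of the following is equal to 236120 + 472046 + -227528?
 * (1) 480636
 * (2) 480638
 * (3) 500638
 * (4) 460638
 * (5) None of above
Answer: 2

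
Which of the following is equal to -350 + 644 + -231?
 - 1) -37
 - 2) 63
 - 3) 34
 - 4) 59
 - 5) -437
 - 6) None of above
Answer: 2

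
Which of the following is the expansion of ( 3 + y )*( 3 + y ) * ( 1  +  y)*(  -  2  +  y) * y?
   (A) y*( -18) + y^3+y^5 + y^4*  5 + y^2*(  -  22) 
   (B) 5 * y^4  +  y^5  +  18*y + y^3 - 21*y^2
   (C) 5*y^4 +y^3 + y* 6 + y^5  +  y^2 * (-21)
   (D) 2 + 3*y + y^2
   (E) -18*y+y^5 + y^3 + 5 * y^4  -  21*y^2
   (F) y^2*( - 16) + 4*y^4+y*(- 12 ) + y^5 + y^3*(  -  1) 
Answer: E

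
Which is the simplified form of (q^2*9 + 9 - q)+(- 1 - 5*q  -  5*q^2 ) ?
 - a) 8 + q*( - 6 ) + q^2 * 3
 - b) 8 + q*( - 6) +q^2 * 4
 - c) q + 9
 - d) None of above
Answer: b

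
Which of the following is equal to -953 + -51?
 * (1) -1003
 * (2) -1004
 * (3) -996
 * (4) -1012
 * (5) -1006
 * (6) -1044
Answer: 2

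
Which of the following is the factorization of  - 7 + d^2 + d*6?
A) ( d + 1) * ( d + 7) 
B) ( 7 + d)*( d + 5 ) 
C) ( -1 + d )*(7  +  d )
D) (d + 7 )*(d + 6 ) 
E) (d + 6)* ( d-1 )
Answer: C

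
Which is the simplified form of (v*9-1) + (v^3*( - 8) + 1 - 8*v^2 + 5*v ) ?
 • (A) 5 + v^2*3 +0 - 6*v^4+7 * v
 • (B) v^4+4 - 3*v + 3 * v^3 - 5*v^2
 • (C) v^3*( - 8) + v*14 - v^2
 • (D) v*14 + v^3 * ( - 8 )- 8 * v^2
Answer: D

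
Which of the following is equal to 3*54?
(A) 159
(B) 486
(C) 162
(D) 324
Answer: C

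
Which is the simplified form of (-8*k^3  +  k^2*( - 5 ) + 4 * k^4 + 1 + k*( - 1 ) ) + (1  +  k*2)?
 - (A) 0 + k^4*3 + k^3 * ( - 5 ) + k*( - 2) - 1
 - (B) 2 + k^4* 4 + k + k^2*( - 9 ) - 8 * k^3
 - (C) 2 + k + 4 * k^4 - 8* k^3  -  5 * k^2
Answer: C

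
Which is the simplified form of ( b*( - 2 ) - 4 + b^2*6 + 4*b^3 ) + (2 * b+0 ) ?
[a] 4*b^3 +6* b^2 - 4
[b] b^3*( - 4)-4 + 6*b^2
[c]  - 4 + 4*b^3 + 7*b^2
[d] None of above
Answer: a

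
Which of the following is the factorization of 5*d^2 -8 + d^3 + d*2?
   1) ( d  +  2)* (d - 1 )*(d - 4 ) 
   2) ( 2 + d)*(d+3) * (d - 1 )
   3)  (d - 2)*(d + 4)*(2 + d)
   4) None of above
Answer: 4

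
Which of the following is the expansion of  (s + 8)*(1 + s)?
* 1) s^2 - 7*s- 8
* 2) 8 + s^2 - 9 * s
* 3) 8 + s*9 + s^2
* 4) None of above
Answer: 3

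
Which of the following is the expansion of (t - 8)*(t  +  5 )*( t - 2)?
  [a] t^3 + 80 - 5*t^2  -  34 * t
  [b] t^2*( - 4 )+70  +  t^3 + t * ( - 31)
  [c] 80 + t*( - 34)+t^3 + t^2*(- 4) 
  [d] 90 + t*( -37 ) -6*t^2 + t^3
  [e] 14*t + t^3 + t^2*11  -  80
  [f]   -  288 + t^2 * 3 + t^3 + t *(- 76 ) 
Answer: a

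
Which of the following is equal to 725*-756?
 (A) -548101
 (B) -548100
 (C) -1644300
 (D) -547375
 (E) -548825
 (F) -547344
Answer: B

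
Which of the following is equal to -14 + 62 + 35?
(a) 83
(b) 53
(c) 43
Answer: a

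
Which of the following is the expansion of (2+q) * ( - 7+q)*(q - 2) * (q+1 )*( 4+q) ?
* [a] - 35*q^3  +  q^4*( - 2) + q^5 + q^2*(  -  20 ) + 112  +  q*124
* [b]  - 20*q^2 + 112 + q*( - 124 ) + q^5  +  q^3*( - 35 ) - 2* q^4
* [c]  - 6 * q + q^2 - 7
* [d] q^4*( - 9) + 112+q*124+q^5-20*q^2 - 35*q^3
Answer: a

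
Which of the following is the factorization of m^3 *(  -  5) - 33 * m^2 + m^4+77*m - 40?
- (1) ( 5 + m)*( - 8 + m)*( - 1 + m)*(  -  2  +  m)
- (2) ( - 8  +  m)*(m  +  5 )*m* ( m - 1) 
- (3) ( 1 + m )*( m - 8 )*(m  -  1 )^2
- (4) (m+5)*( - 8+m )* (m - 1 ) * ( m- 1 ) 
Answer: 4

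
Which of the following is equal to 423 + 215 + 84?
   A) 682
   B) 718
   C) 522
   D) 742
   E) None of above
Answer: E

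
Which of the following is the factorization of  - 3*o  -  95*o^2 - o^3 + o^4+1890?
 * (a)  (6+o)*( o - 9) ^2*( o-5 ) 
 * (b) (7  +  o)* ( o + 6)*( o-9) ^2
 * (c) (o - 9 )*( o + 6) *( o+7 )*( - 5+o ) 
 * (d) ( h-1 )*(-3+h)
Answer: c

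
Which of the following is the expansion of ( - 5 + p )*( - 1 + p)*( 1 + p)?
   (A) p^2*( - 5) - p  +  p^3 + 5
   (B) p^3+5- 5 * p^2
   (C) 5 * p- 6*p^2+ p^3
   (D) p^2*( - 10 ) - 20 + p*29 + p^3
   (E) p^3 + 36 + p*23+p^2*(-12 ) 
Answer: A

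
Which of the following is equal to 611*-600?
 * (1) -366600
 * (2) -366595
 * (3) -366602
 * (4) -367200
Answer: 1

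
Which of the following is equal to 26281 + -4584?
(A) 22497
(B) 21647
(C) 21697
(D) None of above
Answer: C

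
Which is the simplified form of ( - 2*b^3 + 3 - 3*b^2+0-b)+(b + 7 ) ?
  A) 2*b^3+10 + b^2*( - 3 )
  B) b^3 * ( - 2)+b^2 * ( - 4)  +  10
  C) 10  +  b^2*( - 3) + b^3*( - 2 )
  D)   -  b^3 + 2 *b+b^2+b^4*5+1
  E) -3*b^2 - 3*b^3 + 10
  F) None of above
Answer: C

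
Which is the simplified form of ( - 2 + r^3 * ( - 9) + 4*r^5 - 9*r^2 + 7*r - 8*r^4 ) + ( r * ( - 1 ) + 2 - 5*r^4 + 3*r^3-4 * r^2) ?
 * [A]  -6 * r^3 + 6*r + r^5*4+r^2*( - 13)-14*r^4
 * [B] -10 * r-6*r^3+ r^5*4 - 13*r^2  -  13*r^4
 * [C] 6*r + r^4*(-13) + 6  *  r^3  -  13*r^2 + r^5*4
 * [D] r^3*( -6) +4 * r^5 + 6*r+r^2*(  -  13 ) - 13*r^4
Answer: D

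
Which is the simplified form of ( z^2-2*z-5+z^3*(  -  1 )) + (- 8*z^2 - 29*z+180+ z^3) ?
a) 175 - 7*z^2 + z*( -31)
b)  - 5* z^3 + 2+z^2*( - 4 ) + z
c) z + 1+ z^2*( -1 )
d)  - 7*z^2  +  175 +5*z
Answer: a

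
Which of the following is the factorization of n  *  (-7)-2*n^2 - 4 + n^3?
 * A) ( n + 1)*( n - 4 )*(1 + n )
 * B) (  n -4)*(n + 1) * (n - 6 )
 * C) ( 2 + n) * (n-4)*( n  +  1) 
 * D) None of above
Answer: A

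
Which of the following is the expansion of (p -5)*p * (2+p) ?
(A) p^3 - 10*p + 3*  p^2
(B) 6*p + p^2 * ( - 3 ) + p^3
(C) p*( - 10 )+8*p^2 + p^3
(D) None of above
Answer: D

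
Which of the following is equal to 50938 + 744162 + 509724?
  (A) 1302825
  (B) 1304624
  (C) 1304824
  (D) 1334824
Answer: C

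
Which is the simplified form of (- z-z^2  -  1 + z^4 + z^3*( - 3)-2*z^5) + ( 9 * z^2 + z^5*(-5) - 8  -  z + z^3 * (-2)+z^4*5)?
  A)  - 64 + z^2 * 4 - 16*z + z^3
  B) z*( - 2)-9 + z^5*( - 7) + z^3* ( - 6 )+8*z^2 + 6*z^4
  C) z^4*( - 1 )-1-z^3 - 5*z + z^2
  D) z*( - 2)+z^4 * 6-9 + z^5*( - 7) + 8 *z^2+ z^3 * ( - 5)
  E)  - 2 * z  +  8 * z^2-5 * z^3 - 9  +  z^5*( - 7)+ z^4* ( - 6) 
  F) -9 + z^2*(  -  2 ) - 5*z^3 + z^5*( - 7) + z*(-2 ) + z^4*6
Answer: D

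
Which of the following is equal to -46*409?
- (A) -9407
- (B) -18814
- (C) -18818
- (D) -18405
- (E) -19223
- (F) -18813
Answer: B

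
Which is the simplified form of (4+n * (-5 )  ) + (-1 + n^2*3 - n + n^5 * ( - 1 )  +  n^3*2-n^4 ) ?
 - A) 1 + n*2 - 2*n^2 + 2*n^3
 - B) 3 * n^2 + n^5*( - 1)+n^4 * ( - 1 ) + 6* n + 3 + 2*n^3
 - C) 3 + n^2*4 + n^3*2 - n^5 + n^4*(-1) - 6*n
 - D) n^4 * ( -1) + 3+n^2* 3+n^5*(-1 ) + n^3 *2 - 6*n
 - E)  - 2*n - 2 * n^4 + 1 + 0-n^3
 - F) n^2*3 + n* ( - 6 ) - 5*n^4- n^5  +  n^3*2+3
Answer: D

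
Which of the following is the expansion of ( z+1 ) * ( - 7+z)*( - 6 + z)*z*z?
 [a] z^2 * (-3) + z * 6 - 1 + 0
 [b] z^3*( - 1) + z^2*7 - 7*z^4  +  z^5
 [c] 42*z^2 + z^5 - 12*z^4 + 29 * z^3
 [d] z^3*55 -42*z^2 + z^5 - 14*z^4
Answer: c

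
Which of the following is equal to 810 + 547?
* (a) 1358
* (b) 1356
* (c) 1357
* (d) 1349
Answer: c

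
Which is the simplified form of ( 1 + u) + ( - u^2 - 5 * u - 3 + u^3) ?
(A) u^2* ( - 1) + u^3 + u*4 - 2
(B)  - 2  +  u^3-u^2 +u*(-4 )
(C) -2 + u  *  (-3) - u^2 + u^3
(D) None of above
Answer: B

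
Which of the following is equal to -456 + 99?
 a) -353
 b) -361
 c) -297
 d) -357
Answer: d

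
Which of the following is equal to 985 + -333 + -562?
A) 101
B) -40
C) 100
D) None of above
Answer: D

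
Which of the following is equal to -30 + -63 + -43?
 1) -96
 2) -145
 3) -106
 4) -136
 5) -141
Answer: 4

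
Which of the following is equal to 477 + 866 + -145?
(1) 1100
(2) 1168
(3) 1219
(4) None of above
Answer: 4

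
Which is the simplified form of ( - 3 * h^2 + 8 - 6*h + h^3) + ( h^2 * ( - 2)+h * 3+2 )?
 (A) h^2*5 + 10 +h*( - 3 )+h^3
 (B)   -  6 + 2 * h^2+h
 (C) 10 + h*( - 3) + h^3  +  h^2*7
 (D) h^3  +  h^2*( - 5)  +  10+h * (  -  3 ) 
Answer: D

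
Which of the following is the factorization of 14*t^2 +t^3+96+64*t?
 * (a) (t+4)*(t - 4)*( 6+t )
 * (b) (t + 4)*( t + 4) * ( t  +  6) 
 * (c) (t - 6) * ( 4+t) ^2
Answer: b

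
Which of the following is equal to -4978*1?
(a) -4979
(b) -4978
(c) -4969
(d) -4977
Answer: b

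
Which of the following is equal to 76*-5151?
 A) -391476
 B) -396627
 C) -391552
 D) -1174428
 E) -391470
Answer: A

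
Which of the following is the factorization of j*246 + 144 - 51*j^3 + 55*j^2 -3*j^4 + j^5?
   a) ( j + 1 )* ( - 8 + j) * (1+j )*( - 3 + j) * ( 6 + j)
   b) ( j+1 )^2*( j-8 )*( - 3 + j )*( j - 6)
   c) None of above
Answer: a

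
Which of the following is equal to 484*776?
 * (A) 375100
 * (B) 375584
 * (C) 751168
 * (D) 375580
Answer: B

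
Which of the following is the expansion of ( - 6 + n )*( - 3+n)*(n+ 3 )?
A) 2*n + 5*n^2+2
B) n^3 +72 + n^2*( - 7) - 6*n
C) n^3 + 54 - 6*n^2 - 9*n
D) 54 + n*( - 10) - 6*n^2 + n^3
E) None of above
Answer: C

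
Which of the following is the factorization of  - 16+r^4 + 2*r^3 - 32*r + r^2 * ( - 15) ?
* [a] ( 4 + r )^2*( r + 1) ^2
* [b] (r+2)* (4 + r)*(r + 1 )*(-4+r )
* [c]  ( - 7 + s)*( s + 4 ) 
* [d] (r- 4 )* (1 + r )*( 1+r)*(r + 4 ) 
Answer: d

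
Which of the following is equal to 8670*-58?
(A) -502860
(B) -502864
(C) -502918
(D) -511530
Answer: A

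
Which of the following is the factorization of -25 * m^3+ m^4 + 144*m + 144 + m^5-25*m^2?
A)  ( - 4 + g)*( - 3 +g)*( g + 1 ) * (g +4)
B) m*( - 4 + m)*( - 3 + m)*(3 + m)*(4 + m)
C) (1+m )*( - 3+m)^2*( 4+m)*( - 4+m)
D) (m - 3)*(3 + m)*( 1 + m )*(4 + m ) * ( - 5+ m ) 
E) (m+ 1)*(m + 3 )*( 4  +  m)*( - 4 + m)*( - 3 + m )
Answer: E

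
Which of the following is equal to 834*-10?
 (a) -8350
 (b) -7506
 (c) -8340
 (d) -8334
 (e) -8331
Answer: c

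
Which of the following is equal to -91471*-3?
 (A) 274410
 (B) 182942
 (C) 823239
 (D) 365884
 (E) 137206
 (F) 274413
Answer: F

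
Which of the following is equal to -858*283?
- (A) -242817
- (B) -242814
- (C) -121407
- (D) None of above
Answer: B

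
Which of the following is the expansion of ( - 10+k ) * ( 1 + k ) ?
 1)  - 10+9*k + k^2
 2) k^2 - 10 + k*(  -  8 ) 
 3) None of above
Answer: 3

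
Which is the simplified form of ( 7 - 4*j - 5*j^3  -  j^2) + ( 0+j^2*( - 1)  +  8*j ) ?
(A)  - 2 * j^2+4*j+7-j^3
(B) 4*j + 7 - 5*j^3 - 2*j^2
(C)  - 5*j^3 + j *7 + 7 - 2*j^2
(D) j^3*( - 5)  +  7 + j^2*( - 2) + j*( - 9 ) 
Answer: B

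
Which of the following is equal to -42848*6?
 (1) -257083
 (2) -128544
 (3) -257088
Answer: 3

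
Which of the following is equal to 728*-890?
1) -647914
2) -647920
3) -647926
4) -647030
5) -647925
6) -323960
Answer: 2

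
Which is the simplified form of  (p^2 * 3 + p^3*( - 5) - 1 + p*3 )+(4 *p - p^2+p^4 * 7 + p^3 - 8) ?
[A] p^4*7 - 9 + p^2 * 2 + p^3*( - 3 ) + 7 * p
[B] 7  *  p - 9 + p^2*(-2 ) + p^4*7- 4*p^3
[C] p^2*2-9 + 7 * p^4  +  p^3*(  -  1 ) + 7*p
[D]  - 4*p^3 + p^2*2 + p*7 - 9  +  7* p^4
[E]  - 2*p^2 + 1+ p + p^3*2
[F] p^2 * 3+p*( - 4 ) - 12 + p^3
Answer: D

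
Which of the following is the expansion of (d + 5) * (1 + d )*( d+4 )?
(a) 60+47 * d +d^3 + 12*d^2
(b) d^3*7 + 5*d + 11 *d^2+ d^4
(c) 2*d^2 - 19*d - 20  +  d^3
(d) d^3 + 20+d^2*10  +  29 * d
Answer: d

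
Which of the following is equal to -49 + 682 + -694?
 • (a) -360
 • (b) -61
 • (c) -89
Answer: b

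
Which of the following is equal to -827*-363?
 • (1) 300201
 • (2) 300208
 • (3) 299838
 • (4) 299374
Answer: 1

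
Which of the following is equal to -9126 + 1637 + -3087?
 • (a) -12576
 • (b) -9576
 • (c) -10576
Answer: c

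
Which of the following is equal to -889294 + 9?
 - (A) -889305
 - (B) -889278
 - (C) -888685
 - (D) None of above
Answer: D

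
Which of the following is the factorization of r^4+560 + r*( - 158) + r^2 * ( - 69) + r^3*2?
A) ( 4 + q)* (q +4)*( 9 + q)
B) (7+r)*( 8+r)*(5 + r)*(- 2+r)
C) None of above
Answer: C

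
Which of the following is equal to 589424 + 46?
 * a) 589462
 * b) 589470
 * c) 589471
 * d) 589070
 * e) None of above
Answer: b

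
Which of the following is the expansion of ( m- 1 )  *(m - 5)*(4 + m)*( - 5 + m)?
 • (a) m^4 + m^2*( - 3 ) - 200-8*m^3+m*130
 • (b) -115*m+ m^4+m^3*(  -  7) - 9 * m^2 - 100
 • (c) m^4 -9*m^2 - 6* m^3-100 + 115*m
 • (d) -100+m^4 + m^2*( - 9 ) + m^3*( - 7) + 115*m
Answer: d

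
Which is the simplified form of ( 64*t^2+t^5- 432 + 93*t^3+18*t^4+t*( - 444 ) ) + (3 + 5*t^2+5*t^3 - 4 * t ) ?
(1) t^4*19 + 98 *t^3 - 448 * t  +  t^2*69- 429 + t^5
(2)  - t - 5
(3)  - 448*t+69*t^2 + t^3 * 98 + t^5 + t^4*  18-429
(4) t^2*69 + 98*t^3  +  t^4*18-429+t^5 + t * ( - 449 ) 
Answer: 3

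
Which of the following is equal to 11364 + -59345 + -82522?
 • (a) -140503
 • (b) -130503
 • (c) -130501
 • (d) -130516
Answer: b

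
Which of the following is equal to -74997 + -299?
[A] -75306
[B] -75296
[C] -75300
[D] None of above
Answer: B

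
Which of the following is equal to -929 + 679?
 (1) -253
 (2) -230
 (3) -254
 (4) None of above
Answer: 4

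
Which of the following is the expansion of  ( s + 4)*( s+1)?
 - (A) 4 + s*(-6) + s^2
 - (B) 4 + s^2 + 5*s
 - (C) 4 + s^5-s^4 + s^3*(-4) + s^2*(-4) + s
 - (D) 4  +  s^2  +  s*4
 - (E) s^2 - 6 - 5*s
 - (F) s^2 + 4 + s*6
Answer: B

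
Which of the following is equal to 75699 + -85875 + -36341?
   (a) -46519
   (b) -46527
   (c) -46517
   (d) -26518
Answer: c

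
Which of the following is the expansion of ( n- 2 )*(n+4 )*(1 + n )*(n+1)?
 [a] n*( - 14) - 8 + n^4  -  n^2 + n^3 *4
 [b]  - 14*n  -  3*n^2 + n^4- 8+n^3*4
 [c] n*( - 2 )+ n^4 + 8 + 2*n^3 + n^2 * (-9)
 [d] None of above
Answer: b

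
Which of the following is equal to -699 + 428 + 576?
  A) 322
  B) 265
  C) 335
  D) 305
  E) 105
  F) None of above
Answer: D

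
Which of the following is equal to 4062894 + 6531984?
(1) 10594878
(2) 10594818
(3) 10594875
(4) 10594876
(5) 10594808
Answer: 1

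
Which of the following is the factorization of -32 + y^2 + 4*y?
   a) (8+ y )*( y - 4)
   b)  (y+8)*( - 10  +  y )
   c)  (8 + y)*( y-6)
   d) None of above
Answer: a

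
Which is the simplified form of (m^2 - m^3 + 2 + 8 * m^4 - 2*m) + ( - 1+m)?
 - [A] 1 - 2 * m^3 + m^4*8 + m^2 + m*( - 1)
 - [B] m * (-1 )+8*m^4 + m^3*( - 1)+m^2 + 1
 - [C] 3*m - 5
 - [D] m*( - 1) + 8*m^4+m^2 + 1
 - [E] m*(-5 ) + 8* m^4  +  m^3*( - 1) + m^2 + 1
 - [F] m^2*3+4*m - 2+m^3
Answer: B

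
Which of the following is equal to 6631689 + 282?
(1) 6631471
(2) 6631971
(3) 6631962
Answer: 2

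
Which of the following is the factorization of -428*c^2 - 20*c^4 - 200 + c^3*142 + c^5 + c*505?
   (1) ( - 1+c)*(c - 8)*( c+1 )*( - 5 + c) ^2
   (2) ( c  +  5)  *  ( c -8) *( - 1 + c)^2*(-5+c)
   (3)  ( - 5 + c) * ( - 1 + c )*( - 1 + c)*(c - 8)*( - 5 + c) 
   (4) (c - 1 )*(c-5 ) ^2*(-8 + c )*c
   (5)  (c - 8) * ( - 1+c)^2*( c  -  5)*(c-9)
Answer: 3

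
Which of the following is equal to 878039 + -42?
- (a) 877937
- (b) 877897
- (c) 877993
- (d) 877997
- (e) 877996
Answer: d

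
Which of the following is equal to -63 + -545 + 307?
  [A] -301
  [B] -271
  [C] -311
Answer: A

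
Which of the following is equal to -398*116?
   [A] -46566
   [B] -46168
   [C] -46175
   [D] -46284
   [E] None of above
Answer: B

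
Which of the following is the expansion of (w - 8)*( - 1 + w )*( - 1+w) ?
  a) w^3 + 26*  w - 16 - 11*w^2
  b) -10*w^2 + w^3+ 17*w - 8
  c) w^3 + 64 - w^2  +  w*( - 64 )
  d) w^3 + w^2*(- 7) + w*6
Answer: b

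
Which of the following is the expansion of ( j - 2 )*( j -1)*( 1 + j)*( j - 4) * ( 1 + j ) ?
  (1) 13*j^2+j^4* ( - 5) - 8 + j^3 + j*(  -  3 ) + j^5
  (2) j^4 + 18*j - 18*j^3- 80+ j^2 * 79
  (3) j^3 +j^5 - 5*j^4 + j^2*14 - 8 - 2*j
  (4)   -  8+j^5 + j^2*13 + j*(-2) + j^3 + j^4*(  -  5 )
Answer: 4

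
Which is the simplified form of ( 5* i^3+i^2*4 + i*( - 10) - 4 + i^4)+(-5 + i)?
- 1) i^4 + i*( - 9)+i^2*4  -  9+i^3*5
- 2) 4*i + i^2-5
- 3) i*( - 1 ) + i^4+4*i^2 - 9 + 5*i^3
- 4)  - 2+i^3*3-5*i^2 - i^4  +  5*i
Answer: 1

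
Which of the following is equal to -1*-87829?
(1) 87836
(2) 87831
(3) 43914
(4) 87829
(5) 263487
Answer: 4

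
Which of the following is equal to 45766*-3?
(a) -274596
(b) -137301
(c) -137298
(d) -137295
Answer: c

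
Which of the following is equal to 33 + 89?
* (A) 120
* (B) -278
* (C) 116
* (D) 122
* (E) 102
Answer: D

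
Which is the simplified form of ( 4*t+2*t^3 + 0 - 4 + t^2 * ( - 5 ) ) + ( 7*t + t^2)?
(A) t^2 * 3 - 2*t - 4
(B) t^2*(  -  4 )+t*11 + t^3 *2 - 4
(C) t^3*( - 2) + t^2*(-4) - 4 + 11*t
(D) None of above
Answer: B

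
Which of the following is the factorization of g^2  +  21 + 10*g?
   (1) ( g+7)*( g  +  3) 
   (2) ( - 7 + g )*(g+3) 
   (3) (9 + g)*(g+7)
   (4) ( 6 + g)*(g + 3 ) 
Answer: 1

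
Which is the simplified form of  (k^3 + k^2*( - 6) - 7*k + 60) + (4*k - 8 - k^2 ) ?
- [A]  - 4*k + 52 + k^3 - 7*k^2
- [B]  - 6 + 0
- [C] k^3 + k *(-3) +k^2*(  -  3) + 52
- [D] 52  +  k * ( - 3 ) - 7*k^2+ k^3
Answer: D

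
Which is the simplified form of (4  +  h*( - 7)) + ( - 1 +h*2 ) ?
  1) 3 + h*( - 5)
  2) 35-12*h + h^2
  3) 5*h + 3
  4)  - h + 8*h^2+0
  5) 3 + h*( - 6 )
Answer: 1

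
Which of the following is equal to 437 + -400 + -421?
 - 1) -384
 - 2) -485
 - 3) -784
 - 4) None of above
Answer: 1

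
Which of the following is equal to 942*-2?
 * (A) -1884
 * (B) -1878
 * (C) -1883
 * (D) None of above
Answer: A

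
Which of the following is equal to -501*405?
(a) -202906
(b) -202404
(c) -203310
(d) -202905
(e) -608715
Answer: d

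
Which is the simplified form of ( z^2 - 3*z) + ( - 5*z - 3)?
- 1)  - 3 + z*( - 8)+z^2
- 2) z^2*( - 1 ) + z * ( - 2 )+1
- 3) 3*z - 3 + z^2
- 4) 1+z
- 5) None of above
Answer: 1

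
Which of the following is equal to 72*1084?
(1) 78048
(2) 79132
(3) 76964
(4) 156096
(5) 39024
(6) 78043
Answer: 1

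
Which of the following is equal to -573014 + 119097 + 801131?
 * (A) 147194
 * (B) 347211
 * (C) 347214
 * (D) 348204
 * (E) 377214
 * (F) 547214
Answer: C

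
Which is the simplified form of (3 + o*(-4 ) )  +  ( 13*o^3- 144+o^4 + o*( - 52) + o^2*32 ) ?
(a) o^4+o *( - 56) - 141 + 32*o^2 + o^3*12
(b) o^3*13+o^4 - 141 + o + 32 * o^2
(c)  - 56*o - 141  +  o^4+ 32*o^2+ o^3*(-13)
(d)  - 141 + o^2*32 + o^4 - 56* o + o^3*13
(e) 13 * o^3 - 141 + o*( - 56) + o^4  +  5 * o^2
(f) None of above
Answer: d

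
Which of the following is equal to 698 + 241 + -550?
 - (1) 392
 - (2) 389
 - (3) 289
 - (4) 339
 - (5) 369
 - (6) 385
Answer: 2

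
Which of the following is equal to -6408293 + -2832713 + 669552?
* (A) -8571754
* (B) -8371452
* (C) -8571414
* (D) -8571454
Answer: D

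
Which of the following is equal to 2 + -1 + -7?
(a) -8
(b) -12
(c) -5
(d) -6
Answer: d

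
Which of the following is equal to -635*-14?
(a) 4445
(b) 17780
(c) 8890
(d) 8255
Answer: c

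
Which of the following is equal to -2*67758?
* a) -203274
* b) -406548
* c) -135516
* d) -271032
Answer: c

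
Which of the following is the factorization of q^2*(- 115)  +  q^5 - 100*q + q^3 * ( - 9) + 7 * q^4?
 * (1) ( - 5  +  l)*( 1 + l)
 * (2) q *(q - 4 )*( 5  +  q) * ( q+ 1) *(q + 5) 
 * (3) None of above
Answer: 2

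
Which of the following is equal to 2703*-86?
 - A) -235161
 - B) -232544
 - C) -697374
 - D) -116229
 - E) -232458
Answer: E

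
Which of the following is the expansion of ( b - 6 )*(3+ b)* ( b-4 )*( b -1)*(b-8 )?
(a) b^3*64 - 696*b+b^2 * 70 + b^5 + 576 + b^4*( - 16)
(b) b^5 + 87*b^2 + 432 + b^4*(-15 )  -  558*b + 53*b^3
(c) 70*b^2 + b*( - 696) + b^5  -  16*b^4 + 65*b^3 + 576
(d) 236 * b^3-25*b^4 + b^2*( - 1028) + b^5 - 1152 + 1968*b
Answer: c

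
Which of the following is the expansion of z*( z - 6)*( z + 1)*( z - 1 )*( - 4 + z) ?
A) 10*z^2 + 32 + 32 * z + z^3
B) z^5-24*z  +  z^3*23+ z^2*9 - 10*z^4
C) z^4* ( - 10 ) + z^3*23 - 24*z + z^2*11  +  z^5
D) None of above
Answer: D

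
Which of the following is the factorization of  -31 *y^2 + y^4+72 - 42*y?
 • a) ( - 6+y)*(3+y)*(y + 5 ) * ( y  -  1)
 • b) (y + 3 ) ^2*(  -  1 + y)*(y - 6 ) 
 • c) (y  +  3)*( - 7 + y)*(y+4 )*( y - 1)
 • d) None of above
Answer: d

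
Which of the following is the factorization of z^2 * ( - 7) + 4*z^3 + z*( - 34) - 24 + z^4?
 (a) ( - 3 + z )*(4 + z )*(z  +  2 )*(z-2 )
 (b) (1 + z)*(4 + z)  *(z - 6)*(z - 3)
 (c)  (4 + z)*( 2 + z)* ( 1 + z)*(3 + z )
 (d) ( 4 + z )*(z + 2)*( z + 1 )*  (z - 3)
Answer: d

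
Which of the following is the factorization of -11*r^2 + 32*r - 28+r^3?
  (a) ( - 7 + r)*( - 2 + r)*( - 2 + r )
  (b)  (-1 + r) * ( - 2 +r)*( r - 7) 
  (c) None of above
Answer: a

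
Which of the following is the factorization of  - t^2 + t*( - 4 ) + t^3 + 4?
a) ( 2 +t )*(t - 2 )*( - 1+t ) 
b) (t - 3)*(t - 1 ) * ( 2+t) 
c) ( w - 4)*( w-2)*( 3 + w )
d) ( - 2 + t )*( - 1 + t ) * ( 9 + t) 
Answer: a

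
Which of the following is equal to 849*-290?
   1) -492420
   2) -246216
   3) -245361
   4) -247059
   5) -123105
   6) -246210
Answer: 6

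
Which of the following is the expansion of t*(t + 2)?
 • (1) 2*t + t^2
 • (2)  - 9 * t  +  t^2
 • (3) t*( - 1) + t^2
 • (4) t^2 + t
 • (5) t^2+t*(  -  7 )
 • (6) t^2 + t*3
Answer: 1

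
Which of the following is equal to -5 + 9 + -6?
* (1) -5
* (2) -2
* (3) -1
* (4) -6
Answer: 2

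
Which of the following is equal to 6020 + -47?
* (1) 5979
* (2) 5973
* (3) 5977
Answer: 2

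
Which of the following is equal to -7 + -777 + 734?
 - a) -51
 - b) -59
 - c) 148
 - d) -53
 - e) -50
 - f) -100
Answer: e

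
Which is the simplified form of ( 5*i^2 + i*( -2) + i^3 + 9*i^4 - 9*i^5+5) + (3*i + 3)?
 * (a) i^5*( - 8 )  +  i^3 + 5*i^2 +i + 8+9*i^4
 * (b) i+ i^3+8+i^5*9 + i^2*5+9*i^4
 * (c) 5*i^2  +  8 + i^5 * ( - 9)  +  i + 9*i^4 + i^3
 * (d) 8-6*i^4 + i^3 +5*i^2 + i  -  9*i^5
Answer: c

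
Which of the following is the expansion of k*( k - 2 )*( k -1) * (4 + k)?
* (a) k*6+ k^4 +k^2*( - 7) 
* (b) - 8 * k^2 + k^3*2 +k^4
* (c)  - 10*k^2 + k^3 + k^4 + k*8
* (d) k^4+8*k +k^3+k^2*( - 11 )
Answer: c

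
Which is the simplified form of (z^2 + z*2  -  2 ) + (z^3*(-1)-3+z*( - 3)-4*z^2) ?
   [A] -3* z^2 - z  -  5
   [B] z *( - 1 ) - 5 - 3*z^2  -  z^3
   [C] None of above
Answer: B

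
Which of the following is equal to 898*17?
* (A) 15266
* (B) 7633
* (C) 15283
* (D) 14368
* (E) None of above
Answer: A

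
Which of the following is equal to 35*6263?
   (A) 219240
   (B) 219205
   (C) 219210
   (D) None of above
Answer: B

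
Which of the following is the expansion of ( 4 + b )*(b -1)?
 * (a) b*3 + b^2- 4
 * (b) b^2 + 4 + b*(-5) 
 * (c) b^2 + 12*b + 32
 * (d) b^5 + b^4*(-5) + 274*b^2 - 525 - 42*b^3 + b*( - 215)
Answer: a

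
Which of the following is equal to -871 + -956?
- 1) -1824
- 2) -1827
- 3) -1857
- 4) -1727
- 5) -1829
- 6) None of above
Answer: 2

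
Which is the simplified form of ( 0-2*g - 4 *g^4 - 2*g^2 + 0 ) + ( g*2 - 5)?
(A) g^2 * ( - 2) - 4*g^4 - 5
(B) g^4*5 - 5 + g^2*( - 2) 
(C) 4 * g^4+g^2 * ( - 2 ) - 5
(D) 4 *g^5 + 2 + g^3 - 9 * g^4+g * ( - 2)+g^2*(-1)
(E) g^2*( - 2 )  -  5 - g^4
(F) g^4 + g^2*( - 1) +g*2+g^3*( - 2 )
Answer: A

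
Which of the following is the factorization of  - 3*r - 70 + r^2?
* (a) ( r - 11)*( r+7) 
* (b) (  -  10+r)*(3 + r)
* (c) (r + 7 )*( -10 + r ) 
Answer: c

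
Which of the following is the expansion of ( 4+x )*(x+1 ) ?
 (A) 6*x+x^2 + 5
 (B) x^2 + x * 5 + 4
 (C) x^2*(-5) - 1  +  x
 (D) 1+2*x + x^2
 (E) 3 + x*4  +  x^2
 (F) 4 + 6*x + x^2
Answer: B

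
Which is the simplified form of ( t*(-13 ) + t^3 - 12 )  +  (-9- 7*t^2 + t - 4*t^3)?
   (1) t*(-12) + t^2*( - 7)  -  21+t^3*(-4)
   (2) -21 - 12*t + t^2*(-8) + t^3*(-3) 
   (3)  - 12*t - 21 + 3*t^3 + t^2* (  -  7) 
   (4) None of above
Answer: 4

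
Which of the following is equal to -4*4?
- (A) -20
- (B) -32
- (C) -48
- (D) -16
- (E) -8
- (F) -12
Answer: D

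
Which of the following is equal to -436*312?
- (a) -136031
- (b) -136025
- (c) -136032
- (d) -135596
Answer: c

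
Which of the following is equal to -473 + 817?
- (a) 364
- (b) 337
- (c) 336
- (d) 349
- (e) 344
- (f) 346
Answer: e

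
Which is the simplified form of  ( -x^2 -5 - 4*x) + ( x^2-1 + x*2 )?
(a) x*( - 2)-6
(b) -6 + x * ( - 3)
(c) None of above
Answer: a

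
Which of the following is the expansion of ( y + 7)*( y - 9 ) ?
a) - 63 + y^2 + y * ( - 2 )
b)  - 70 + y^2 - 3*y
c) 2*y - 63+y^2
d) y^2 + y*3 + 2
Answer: a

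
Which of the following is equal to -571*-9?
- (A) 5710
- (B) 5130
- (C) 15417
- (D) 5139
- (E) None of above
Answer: D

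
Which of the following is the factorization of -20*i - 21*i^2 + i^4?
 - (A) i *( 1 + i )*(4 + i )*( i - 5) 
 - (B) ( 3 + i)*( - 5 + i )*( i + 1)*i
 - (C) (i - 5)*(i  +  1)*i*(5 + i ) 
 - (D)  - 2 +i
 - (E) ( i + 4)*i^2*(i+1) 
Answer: A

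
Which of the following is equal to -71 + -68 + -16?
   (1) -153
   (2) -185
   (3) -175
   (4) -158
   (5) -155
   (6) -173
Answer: 5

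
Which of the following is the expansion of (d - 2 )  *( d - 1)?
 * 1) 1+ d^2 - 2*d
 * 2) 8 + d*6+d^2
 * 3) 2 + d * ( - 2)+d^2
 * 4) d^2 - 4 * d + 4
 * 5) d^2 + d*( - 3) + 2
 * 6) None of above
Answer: 5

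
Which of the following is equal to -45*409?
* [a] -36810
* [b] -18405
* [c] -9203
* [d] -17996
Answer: b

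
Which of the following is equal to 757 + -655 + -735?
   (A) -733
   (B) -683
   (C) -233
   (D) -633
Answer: D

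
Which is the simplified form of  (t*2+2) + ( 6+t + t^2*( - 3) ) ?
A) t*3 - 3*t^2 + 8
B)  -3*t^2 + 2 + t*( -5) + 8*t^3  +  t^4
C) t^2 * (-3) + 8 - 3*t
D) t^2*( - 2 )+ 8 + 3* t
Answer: A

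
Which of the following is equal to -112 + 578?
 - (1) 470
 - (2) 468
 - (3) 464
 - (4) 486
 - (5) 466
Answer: 5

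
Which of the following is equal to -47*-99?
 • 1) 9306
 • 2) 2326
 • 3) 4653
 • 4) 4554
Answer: 3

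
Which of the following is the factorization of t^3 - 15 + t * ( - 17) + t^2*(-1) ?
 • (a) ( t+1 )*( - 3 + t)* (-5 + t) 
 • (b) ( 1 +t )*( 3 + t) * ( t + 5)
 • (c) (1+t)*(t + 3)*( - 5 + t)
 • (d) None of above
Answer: c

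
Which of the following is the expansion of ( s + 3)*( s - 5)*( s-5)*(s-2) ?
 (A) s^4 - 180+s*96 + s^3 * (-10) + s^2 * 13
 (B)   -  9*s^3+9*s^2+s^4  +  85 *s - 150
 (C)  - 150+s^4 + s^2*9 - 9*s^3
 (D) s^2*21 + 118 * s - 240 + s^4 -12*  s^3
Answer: B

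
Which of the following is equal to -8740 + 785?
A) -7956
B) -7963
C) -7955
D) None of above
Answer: C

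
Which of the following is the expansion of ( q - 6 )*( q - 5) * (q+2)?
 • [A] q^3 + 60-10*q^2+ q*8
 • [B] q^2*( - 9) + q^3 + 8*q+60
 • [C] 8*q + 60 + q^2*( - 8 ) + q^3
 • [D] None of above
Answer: B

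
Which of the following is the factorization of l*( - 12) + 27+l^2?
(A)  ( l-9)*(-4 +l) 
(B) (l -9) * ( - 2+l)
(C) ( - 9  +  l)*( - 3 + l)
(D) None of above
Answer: C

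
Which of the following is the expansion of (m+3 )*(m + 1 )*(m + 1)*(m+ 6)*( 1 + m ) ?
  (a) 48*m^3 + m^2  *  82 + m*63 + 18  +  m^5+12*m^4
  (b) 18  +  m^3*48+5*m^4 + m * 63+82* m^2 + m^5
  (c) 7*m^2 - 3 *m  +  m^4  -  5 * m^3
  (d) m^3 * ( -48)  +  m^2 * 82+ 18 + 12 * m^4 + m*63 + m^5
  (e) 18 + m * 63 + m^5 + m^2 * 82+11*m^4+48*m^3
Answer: a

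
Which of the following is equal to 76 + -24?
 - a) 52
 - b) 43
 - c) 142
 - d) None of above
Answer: a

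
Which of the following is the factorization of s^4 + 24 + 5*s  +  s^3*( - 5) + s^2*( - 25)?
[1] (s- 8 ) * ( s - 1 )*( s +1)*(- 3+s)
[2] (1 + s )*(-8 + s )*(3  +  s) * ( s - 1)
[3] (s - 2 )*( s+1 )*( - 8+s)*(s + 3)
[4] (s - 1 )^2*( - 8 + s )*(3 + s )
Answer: 2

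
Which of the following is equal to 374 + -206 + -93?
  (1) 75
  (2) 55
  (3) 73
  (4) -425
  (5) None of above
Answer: 1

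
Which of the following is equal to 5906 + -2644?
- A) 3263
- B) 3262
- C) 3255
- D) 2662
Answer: B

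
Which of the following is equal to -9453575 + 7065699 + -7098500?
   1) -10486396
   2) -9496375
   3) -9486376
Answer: 3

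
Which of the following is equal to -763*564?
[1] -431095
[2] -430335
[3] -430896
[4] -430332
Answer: 4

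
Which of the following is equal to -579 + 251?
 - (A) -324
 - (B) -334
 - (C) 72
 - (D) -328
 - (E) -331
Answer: D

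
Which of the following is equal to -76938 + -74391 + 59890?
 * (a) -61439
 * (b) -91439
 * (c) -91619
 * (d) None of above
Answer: b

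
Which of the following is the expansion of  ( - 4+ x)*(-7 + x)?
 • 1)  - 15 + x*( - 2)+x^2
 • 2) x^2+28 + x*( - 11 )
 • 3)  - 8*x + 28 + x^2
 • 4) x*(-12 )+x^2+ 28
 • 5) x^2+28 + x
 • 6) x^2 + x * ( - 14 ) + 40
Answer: 2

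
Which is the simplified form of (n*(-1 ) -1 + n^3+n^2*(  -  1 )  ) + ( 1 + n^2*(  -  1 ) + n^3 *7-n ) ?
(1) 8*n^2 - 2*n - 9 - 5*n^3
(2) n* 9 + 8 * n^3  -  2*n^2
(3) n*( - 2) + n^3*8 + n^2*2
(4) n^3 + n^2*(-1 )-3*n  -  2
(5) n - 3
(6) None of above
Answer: 6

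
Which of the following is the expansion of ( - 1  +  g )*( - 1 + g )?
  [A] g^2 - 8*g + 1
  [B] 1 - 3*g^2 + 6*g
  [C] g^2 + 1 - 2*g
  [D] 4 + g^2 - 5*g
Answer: C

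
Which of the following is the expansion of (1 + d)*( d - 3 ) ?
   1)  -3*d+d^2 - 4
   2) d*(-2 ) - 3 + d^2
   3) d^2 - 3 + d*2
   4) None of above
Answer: 2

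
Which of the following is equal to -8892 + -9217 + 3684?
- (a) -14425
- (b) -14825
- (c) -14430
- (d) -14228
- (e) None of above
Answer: a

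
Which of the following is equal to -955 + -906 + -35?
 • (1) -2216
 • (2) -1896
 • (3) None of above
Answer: 2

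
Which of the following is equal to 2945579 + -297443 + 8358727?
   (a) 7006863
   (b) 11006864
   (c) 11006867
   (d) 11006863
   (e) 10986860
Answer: d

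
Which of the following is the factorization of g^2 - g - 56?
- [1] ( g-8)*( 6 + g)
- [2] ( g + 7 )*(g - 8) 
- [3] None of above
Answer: 2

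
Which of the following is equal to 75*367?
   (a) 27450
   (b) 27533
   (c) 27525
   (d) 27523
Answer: c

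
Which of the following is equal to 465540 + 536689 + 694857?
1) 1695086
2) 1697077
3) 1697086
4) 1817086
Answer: 3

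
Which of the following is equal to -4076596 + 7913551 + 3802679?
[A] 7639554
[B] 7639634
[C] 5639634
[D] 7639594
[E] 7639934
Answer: B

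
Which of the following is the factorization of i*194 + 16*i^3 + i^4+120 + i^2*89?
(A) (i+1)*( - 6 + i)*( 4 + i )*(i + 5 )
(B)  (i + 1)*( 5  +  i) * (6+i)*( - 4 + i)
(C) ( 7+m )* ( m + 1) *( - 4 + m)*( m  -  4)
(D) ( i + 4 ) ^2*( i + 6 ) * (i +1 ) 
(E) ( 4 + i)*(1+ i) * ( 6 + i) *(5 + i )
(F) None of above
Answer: E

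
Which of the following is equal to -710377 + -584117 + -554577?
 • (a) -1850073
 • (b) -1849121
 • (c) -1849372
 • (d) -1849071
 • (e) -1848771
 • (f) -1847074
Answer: d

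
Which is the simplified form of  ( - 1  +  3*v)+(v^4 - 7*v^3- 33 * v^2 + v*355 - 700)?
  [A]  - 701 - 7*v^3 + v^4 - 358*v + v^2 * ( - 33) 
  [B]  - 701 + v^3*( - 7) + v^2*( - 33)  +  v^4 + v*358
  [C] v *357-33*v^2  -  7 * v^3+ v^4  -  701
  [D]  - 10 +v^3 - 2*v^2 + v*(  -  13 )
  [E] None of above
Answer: B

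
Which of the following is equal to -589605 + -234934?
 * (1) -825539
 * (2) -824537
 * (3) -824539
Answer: 3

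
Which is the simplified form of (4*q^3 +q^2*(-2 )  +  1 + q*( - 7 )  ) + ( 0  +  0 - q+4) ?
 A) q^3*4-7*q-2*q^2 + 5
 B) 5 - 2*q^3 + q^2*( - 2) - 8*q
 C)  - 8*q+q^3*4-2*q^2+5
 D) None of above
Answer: C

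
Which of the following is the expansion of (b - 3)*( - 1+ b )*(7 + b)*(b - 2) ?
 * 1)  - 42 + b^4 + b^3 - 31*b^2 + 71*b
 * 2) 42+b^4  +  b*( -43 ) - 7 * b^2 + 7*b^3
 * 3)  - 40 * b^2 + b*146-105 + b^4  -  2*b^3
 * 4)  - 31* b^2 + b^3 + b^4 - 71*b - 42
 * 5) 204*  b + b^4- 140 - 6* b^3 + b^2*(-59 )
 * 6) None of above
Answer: 1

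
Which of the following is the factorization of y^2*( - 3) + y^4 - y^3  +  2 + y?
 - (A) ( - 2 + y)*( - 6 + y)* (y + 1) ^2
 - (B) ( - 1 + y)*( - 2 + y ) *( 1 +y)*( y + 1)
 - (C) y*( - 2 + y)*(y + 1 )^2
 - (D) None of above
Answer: B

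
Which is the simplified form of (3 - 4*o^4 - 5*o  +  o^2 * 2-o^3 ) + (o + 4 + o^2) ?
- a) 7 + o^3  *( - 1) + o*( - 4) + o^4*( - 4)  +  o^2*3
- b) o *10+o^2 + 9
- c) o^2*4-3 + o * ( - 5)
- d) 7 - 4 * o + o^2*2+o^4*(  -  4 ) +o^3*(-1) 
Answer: a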